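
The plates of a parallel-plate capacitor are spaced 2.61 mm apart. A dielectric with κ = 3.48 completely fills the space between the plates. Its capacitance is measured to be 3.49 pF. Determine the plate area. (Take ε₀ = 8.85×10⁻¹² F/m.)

A ≈ 2.96 cm²

A = Cd/(κε₀) = 3.49×10⁻¹² × 2.61×10⁻³ / (3.48 × 8.85×10⁻¹²) = 2.96×10⁻⁴ m².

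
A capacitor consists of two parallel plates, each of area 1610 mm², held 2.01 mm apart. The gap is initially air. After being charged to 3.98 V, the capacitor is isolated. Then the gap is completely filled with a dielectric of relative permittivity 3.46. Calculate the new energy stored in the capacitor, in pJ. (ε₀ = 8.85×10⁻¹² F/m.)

A = 1610 mm² = 1.61×10⁻³ m².
Initially C₁ = ε₀A/d = 8.85×10⁻¹² × 1.61×10⁻³ / 2.01×10⁻³ = 7.09×10⁻¹² F.
U₁ = 5.61×10⁻¹¹ J.
Isolated ⇒ Q is held fixed. C₂ = 3.46 C₁ and U = Q²/(2C), so U₂/U₁ = C₁/C₂ = 0.289.
U₂ = 0.289 × 5.61×10⁻¹¹ = 1.62×10⁻¹¹ J.

U ≈ 16.2 pJ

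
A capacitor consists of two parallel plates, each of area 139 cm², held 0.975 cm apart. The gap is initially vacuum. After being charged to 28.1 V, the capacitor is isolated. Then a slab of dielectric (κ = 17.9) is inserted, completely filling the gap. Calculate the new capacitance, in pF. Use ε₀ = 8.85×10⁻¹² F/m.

C ≈ 226 pF

A = 139 cm² = 1.39×10⁻² m².
Initially C₁ = ε₀A/d = 8.85×10⁻¹² × 1.39×10⁻² / 9.75×10⁻³ = 1.26×10⁻¹¹ F.
C = κε₀A/d scales with κ, so C₂/C₁ = κ = 17.9.
C₂ = 17.9 × 1.26×10⁻¹¹ = 2.26×10⁻¹⁰ F.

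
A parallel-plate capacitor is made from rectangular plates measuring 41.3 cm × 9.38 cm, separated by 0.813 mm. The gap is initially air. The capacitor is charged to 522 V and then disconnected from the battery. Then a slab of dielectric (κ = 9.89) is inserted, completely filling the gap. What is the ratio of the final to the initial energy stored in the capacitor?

0.101

Isolated ⇒ Q is held fixed.
C₂ = 9.89 C₁ and U = Q²/(2C), so U₂/U₁ = C₁/C₂ = 0.101.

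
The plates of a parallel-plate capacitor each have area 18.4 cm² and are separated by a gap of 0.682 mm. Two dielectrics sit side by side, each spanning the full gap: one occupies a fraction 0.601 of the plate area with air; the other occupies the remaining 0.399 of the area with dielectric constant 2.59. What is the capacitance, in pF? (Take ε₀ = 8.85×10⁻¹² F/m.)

A = 18.4 cm² = 1.84×10⁻³ m².
Side-by-side slabs ⇒ two capacitors in parallel, each spanning the full gap.
C₁ = κ₁ε₀A₁/d = 1.00 × 8.85×10⁻¹² × 1.11×10⁻³ / 6.82×10⁻⁴ = 1.43×10⁻¹¹ F.
C₂ = κ₂ε₀A₂/d = 2.59 × 8.85×10⁻¹² × 7.34×10⁻⁴ / 6.82×10⁻⁴ = 2.47×10⁻¹¹ F.
C = C₁ + C₂ = 3.90×10⁻¹¹ F.

C ≈ 39.0 pF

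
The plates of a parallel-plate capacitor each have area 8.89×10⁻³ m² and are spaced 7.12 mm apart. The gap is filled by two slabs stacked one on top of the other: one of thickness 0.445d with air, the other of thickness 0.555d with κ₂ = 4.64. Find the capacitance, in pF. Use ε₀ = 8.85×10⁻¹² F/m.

19.6 pF

Stacked slabs ⇒ two capacitors in series, each with the full plate area.
C₁ = κ₁ε₀A/d₁ = 1.00 × 8.85×10⁻¹² × 8.89×10⁻³ / 3.17×10⁻³ = 2.48×10⁻¹¹ F.
C₂ = κ₂ε₀A/d₂ = 4.64 × 8.85×10⁻¹² × 8.89×10⁻³ / 3.95×10⁻³ = 9.24×10⁻¹¹ F.
C = (1/C₁ + 1/C₂)⁻¹ = 1.96×10⁻¹¹ F.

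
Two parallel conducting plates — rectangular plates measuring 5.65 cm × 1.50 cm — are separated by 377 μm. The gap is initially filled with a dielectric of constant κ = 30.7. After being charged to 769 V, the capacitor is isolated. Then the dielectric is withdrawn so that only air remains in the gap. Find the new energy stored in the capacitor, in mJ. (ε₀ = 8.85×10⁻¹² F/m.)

A = 5.65 × 1.50 cm² = 8.48×10⁻⁴ m².
Initially C₁ = κε₀A/d = 30.7 × 8.85×10⁻¹² × 8.48×10⁻⁴ / 3.77×10⁻⁴ = 6.11×10⁻¹⁰ F.
U₁ = 1.81×10⁻⁴ J.
Isolated ⇒ Q is held fixed. C₂ = 0.0326 C₁ and U = Q²/(2C), so U₂/U₁ = C₁/C₂ = 30.7.
U₂ = 30.7 × 1.81×10⁻⁴ = 5.54×10⁻³ J.

U ≈ 5.54 mJ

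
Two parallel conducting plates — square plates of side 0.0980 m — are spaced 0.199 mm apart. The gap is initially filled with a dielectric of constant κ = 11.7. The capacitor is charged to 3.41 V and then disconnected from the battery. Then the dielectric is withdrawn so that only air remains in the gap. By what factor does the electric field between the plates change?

Isolated ⇒ Q is held fixed.
V₂ = Q/C₂ = V₁/0.0855; E = V/d, so E₂/E₁ = (V₂/V₁)(d₁/d₂) = 11.7.

11.7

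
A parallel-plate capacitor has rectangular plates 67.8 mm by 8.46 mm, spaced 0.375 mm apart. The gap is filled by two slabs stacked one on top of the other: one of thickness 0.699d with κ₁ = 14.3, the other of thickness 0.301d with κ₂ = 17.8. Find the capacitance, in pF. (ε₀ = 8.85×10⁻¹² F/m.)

A = 67.8 × 8.46 mm² = 5.74×10⁻⁴ m².
Stacked slabs ⇒ two capacitors in series, each with the full plate area.
C₁ = κ₁ε₀A/d₁ = 14.3 × 8.85×10⁻¹² × 5.74×10⁻⁴ / 2.62×10⁻⁴ = 2.77×10⁻¹⁰ F.
C₂ = κ₂ε₀A/d₂ = 17.8 × 8.85×10⁻¹² × 5.74×10⁻⁴ / 1.13×10⁻⁴ = 8.01×10⁻¹⁰ F.
C = (1/C₁ + 1/C₂)⁻¹ = 2.06×10⁻¹⁰ F.

206 pF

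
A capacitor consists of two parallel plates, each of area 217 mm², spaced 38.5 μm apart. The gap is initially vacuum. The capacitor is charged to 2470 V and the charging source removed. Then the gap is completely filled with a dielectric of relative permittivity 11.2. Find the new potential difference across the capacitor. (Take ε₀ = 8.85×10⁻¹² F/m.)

A = 217 mm² = 2.17×10⁻⁴ m².
Initially C₁ = ε₀A/d = 8.85×10⁻¹² × 2.17×10⁻⁴ / 3.85×10⁻⁵ = 4.99×10⁻¹¹ F.
V₁ = 2.47×10³ V.
Isolated ⇒ Q is held fixed. C₂ = 11.2 C₁ and V = Q/C, so V₂/V₁ = C₁/C₂ = 0.0893.
V₂ = 0.0893 × 2.47×10³ = 2.21×10² V.

221 V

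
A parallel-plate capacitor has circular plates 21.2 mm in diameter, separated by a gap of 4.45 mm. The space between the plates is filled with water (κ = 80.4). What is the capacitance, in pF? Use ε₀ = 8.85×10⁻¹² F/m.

A = π(21.2/2 mm)² = 3.53×10⁻⁴ m².
C = κε₀A/d = 80.4 × 8.85×10⁻¹² × 3.53×10⁻⁴ / 4.45×10⁻³ = 5.64×10⁻¹¹ F.

56.4 pF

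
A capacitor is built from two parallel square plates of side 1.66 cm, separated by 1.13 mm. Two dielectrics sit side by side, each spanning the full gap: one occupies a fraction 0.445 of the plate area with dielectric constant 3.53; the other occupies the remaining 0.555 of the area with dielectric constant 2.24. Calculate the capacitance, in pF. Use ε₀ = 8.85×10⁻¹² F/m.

A = (1.66 cm)² = 2.76×10⁻⁴ m².
Side-by-side slabs ⇒ two capacitors in parallel, each spanning the full gap.
C₁ = κ₁ε₀A₁/d = 3.53 × 8.85×10⁻¹² × 1.23×10⁻⁴ / 1.13×10⁻³ = 3.39×10⁻¹² F.
C₂ = κ₂ε₀A₂/d = 2.24 × 8.85×10⁻¹² × 1.53×10⁻⁴ / 1.13×10⁻³ = 2.68×10⁻¹² F.
C = C₁ + C₂ = 6.07×10⁻¹² F.

6.07 pF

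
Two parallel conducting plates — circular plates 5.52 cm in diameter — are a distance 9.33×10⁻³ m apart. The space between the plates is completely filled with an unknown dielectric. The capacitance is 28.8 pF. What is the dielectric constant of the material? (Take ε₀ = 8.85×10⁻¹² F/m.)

A = π(5.52/2 cm)² = 2.39×10⁻³ m².
κ = Cd/(ε₀A) = 2.88×10⁻¹¹ × 9.33×10⁻³ / (8.85×10⁻¹² × 2.39×10⁻³) = 12.7.

κ ≈ 12.7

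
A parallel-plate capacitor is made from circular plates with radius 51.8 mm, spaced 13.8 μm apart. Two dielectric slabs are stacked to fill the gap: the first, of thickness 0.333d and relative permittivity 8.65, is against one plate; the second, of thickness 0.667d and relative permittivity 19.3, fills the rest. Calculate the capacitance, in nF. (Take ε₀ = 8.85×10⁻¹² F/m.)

A = π(51.8 mm)² = 8.43×10⁻³ m².
Stacked slabs ⇒ two capacitors in series, each with the full plate area.
C₁ = κ₁ε₀A/d₁ = 8.65 × 8.85×10⁻¹² × 8.43×10⁻³ / 4.60×10⁻⁶ = 1.40×10⁻⁷ F.
C₂ = κ₂ε₀A/d₂ = 19.3 × 8.85×10⁻¹² × 8.43×10⁻³ / 9.20×10⁻⁶ = 1.56×10⁻⁷ F.
C = (1/C₁ + 1/C₂)⁻¹ = 7.40×10⁻⁸ F.

C ≈ 74.0 nF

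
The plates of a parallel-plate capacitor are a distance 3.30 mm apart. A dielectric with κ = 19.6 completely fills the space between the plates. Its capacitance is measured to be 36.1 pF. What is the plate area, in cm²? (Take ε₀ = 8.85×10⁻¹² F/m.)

6.87 cm²

A = Cd/(κε₀) = 3.61×10⁻¹¹ × 3.30×10⁻³ / (19.6 × 8.85×10⁻¹²) = 6.87×10⁻⁴ m².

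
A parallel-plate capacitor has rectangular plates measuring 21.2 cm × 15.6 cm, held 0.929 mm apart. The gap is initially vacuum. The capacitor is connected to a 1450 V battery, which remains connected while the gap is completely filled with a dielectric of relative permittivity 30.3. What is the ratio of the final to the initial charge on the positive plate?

Q₂/Q₁ ≈ 30.3

Battery connected ⇒ V is held fixed.
C₂ = 30.3 C₁ and Q = CV, so Q₂/Q₁ = C₂/C₁ = 30.3.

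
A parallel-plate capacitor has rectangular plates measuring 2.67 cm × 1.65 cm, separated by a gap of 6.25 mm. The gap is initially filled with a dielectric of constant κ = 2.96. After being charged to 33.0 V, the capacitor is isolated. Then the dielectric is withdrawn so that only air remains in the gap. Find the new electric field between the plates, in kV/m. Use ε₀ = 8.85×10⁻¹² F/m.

A = 2.67 × 1.65 cm² = 4.41×10⁻⁴ m².
Initially C₁ = κε₀A/d = 2.96 × 8.85×10⁻¹² × 4.41×10⁻⁴ / 6.25×10⁻³ = 1.85×10⁻¹² F.
E₁ = 5.28×10³ V/m.
Isolated ⇒ Q is held fixed. V₂ = Q/C₂ = V₁/0.338; E = V/d, so E₂/E₁ = (V₂/V₁)(d₁/d₂) = 2.96.
E₂ = 2.96 × 5.28×10³ = 1.56×10⁴ V/m.

15.6 kV/m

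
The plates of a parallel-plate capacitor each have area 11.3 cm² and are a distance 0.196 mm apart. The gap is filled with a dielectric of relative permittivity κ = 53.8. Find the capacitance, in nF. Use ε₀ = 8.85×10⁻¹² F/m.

C ≈ 2.75 nF

A = 11.3 cm² = 1.13×10⁻³ m².
C = κε₀A/d = 53.8 × 8.85×10⁻¹² × 1.13×10⁻³ / 1.96×10⁻⁴ = 2.75×10⁻⁹ F.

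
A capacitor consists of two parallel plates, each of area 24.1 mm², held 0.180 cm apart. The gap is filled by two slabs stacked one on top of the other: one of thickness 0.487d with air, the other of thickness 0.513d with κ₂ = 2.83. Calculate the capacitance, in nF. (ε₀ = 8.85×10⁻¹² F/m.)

C ≈ 1.77×10⁻⁴ nF

A = 24.1 mm² = 2.41×10⁻⁵ m².
Stacked slabs ⇒ two capacitors in series, each with the full plate area.
C₁ = κ₁ε₀A/d₁ = 1.00 × 8.85×10⁻¹² × 2.41×10⁻⁵ / 8.77×10⁻⁴ = 2.43×10⁻¹³ F.
C₂ = κ₂ε₀A/d₂ = 2.83 × 8.85×10⁻¹² × 2.41×10⁻⁵ / 9.23×10⁻⁴ = 6.54×10⁻¹³ F.
C = (1/C₁ + 1/C₂)⁻¹ = 1.77×10⁻¹³ F.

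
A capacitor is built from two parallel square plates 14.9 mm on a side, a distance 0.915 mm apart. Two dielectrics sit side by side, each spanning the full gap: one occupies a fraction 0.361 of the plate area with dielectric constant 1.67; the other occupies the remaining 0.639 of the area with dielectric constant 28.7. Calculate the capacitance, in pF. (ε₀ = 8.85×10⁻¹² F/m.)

A = (14.9 mm)² = 2.22×10⁻⁴ m².
Side-by-side slabs ⇒ two capacitors in parallel, each spanning the full gap.
C₁ = κ₁ε₀A₁/d = 1.67 × 8.85×10⁻¹² × 8.01×10⁻⁵ / 9.15×10⁻⁴ = 1.29×10⁻¹² F.
C₂ = κ₂ε₀A₂/d = 28.7 × 8.85×10⁻¹² × 1.42×10⁻⁴ / 9.15×10⁻⁴ = 3.94×10⁻¹¹ F.
C = C₁ + C₂ = 4.07×10⁻¹¹ F.

C ≈ 40.7 pF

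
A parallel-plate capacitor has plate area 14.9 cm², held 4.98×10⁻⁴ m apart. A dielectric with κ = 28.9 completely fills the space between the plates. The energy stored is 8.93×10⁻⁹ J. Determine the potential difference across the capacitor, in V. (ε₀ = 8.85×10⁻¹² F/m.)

4.83 V

A = 14.9 cm² = 1.49×10⁻³ m².
C = κε₀A/d = 28.9 × 8.85×10⁻¹² × 1.49×10⁻³ / 4.98×10⁻⁴ = 7.65×10⁻¹⁰ F.
V = √(2U/C) = √(2 × 8.93×10⁻⁹ / 7.65×10⁻¹⁰) = 4.83 V.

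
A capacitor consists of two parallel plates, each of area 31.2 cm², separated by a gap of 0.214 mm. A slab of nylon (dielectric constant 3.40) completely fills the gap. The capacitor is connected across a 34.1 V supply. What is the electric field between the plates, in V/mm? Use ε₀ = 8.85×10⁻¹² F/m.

E = V/d = 34.1 / 2.14×10⁻⁴ = 1.59×10⁵ V/m.

159 V/mm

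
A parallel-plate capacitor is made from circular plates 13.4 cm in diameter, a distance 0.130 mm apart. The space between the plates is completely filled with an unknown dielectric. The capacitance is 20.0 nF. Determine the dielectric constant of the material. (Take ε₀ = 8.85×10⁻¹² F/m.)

κ ≈ 20.8

A = π(13.4/2 cm)² = 1.41×10⁻² m².
κ = Cd/(ε₀A) = 2.00×10⁻⁸ × 1.30×10⁻⁴ / (8.85×10⁻¹² × 1.41×10⁻²) = 20.8.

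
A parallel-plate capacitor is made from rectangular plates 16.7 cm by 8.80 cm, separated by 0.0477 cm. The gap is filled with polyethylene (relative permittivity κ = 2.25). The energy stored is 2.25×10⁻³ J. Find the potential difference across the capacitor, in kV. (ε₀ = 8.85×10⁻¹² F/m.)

V ≈ 2.71 kV

A = 16.7 × 8.80 cm² = 1.47×10⁻² m².
C = κε₀A/d = 2.25 × 8.85×10⁻¹² × 1.47×10⁻² / 4.77×10⁻⁴ = 6.13×10⁻¹⁰ F.
V = √(2U/C) = √(2 × 2.25×10⁻³ / 6.13×10⁻¹⁰) = 2.71×10³ V.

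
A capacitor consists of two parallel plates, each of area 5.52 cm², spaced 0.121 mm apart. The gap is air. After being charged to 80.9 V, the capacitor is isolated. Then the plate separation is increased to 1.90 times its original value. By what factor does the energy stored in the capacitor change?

U₂/U₁ ≈ 1.90

Isolated ⇒ Q is held fixed.
C₂ = 0.526 C₁ and U = Q²/(2C), so U₂/U₁ = C₁/C₂ = 1.90.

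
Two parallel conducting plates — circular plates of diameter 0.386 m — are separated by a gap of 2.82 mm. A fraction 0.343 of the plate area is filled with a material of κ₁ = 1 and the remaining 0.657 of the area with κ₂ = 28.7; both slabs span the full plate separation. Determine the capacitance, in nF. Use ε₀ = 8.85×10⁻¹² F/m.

7.05 nF

A = π(0.386/2 m)² = 0.117 m².
Side-by-side slabs ⇒ two capacitors in parallel, each spanning the full gap.
C₁ = κ₁ε₀A₁/d = 1.00 × 8.85×10⁻¹² × 4.01×10⁻² / 2.82×10⁻³ = 1.26×10⁻¹⁰ F.
C₂ = κ₂ε₀A₂/d = 28.7 × 8.85×10⁻¹² × 7.69×10⁻² / 2.82×10⁻³ = 6.92×10⁻⁹ F.
C = C₁ + C₂ = 7.05×10⁻⁹ F.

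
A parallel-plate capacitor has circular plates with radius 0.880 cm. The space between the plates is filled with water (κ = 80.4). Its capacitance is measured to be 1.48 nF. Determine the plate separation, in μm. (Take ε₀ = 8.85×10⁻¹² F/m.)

A = π(0.880 cm)² = 2.43×10⁻⁴ m².
d = κε₀A/C = 80.4 × 8.85×10⁻¹² × 2.43×10⁻⁴ / 1.48×10⁻⁹ = 1.17×10⁻⁴ m.

117 μm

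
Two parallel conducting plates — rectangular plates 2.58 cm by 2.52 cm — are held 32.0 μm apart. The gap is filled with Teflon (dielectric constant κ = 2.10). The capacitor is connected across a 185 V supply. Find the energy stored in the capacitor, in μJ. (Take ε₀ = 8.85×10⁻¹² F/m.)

6.46 μJ

A = 2.58 × 2.52 cm² = 6.50×10⁻⁴ m².
C = κε₀A/d = 2.10 × 8.85×10⁻¹² × 6.50×10⁻⁴ / 3.20×10⁻⁵ = 3.78×10⁻¹⁰ F.
U = ½CV² = ½ × 3.78×10⁻¹⁰ × (185)² = 6.46×10⁻⁶ J.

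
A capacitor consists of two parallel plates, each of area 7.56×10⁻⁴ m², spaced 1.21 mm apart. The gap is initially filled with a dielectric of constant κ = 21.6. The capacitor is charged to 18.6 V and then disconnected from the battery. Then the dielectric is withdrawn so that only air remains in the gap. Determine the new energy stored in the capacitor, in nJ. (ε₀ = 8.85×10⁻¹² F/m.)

U ≈ 446 nJ

Initially C₁ = κε₀A/d = 21.6 × 8.85×10⁻¹² × 7.56×10⁻⁴ / 1.21×10⁻³ = 1.19×10⁻¹⁰ F.
U₁ = 2.07×10⁻⁸ J.
Isolated ⇒ Q is held fixed. C₂ = 0.0463 C₁ and U = Q²/(2C), so U₂/U₁ = C₁/C₂ = 21.6.
U₂ = 21.6 × 2.07×10⁻⁸ = 4.46×10⁻⁷ J.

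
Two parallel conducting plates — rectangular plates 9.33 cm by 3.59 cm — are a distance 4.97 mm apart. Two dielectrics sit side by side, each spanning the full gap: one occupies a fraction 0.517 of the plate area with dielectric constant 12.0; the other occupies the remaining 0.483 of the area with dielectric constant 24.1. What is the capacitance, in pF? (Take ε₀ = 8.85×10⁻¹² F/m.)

A = 9.33 × 3.59 cm² = 3.35×10⁻³ m².
Side-by-side slabs ⇒ two capacitors in parallel, each spanning the full gap.
C₁ = κ₁ε₀A₁/d = 12.0 × 8.85×10⁻¹² × 1.73×10⁻³ / 4.97×10⁻³ = 3.70×10⁻¹¹ F.
C₂ = κ₂ε₀A₂/d = 24.1 × 8.85×10⁻¹² × 1.62×10⁻³ / 4.97×10⁻³ = 6.94×10⁻¹¹ F.
C = C₁ + C₂ = 1.06×10⁻¹⁰ F.

C ≈ 106 pF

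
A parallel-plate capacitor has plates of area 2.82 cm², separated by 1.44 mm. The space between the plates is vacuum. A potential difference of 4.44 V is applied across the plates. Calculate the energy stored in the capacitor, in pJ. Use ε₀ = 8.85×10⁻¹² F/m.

A = 2.82 cm² = 2.82×10⁻⁴ m².
C = ε₀A/d = 8.85×10⁻¹² × 2.82×10⁻⁴ / 1.44×10⁻³ = 1.73×10⁻¹² F.
U = ½CV² = ½ × 1.73×10⁻¹² × (4.44)² = 1.71×10⁻¹¹ J.

17.1 pJ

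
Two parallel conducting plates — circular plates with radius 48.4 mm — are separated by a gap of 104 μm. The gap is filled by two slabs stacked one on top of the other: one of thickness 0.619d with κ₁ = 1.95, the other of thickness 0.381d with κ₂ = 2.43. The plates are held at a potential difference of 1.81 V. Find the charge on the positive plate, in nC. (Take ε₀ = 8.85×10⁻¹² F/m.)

2.39 nC

A = π(48.4 mm)² = 7.36×10⁻³ m².
Stacked slabs ⇒ two capacitors in series, each with the full plate area.
C₁ = κ₁ε₀A/d₁ = 1.95 × 8.85×10⁻¹² × 7.36×10⁻³ / 6.44×10⁻⁵ = 1.97×10⁻⁹ F.
C₂ = κ₂ε₀A/d₂ = 2.43 × 8.85×10⁻¹² × 7.36×10⁻³ / 3.96×10⁻⁵ = 3.99×10⁻⁹ F.
C = (1/C₁ + 1/C₂)⁻¹ = 1.32×10⁻⁹ F.
Q = CV = 1.32×10⁻⁹ × 1.81 = 2.39×10⁻⁹ C.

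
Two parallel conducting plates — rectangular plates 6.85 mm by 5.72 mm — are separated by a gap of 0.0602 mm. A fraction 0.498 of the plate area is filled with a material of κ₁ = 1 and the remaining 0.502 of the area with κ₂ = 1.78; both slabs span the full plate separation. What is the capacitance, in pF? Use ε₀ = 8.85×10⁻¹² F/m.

A = 6.85 × 5.72 mm² = 3.92×10⁻⁵ m².
Side-by-side slabs ⇒ two capacitors in parallel, each spanning the full gap.
C₁ = κ₁ε₀A₁/d = 1.00 × 8.85×10⁻¹² × 1.95×10⁻⁵ / 6.02×10⁻⁵ = 2.87×10⁻¹² F.
C₂ = κ₂ε₀A₂/d = 1.78 × 8.85×10⁻¹² × 1.97×10⁻⁵ / 6.02×10⁻⁵ = 5.15×10⁻¹² F.
C = C₁ + C₂ = 8.02×10⁻¹² F.

C ≈ 8.02 pF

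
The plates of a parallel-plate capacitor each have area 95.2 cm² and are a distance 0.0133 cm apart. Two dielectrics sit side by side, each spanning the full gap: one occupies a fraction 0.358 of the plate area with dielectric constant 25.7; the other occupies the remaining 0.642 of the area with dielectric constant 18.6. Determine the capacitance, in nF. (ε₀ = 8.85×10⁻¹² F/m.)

C ≈ 13.4 nF

A = 95.2 cm² = 9.52×10⁻³ m².
Side-by-side slabs ⇒ two capacitors in parallel, each spanning the full gap.
C₁ = κ₁ε₀A₁/d = 25.7 × 8.85×10⁻¹² × 3.41×10⁻³ / 1.33×10⁻⁴ = 5.83×10⁻⁹ F.
C₂ = κ₂ε₀A₂/d = 18.6 × 8.85×10⁻¹² × 6.11×10⁻³ / 1.33×10⁻⁴ = 7.56×10⁻⁹ F.
C = C₁ + C₂ = 1.34×10⁻⁸ F.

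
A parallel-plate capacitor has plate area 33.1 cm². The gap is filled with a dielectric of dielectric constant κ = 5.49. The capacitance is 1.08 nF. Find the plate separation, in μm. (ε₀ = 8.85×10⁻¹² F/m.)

149 μm

A = 33.1 cm² = 3.31×10⁻³ m².
d = κε₀A/C = 5.49 × 8.85×10⁻¹² × 3.31×10⁻³ / 1.08×10⁻⁹ = 1.49×10⁻⁴ m.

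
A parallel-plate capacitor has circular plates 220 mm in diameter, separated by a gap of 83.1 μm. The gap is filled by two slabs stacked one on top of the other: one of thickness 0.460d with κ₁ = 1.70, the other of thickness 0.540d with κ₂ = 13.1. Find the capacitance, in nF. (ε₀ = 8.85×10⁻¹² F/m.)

A = π(220/2 mm)² = 3.80×10⁻² m².
Stacked slabs ⇒ two capacitors in series, each with the full plate area.
C₁ = κ₁ε₀A/d₁ = 1.70 × 8.85×10⁻¹² × 3.80×10⁻² / 3.82×10⁻⁵ = 1.50×10⁻⁸ F.
C₂ = κ₂ε₀A/d₂ = 13.1 × 8.85×10⁻¹² × 3.80×10⁻² / 4.49×10⁻⁵ = 9.82×10⁻⁸ F.
C = (1/C₁ + 1/C₂)⁻¹ = 1.30×10⁻⁸ F.

13.0 nF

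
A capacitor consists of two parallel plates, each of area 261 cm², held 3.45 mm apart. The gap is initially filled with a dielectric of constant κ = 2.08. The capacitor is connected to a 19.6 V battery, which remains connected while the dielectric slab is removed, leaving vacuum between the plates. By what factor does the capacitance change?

C = κε₀A/d scales with κ, so C₂/C₁ = 1/κ = 1/2.08 = 0.481.

0.481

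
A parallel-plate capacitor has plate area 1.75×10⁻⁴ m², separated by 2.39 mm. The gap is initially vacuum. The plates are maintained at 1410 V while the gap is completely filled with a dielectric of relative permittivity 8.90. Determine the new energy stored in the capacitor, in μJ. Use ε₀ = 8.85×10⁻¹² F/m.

U ≈ 5.73 μJ

Initially C₁ = ε₀A/d = 8.85×10⁻¹² × 1.75×10⁻⁴ / 2.39×10⁻³ = 6.48×10⁻¹³ F.
U₁ = 6.44×10⁻⁷ J.
Battery connected ⇒ V is held fixed. C₂ = 8.90 C₁ and U = ½CV², so U₂/U₁ = C₂/C₁ = 8.90.
U₂ = 8.90 × 6.44×10⁻⁷ = 5.73×10⁻⁶ J.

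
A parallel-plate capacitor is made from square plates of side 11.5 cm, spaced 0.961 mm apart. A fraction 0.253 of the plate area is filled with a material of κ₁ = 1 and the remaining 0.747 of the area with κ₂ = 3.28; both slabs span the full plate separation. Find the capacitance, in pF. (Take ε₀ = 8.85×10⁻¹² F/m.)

A = (11.5 cm)² = 1.32×10⁻² m².
Side-by-side slabs ⇒ two capacitors in parallel, each spanning the full gap.
C₁ = κ₁ε₀A₁/d = 1.00 × 8.85×10⁻¹² × 3.35×10⁻³ / 9.61×10⁻⁴ = 3.08×10⁻¹¹ F.
C₂ = κ₂ε₀A₂/d = 3.28 × 8.85×10⁻¹² × 9.88×10⁻³ / 9.61×10⁻⁴ = 2.98×10⁻¹⁰ F.
C = C₁ + C₂ = 3.29×10⁻¹⁰ F.

329 pF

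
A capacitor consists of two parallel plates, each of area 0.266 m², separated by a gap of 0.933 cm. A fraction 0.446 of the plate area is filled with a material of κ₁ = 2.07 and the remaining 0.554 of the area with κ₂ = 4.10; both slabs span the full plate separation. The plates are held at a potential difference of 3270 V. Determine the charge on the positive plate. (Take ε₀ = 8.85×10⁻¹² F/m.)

Side-by-side slabs ⇒ two capacitors in parallel, each spanning the full gap.
C₁ = κ₁ε₀A₁/d = 2.07 × 8.85×10⁻¹² × 0.119 / 9.33×10⁻³ = 2.33×10⁻¹⁰ F.
C₂ = κ₂ε₀A₂/d = 4.10 × 8.85×10⁻¹² × 0.147 / 9.33×10⁻³ = 5.73×10⁻¹⁰ F.
C = C₁ + C₂ = 8.06×10⁻¹⁰ F.
Q = CV = 8.06×10⁻¹⁰ × 3270 = 2.64×10⁻⁶ C.

Q ≈ 2.64 μC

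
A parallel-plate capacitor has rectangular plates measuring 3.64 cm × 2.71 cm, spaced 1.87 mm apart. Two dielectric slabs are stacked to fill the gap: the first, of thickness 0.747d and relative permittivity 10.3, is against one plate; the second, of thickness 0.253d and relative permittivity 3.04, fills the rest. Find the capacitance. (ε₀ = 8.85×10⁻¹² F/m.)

30.0 pF

A = 3.64 × 2.71 cm² = 9.86×10⁻⁴ m².
Stacked slabs ⇒ two capacitors in series, each with the full plate area.
C₁ = κ₁ε₀A/d₁ = 10.3 × 8.85×10⁻¹² × 9.86×10⁻⁴ / 1.40×10⁻³ = 6.44×10⁻¹¹ F.
C₂ = κ₂ε₀A/d₂ = 3.04 × 8.85×10⁻¹² × 9.86×10⁻⁴ / 4.73×10⁻⁴ = 5.61×10⁻¹¹ F.
C = (1/C₁ + 1/C₂)⁻¹ = 3.00×10⁻¹¹ F.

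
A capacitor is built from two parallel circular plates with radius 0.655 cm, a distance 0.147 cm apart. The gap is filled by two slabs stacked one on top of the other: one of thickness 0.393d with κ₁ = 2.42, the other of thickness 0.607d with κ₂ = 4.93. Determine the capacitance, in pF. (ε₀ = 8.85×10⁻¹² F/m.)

2.84 pF

A = π(0.655 cm)² = 1.35×10⁻⁴ m².
Stacked slabs ⇒ two capacitors in series, each with the full plate area.
C₁ = κ₁ε₀A/d₁ = 2.42 × 8.85×10⁻¹² × 1.35×10⁻⁴ / 5.78×10⁻⁴ = 5.00×10⁻¹² F.
C₂ = κ₂ε₀A/d₂ = 4.93 × 8.85×10⁻¹² × 1.35×10⁻⁴ / 8.92×10⁻⁴ = 6.59×10⁻¹² F.
C = (1/C₁ + 1/C₂)⁻¹ = 2.84×10⁻¹² F.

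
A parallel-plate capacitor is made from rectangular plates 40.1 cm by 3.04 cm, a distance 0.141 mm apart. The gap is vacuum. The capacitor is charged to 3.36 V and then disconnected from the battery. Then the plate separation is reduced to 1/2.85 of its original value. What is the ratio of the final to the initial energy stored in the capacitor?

Isolated ⇒ Q is held fixed.
C₂ = 2.85 C₁ and U = Q²/(2C), so U₂/U₁ = C₁/C₂ = 0.351.

0.351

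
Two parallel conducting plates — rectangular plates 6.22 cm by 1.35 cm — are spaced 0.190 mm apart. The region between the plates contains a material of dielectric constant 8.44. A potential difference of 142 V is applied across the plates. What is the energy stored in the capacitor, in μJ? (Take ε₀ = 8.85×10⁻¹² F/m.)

A = 6.22 × 1.35 cm² = 8.40×10⁻⁴ m².
C = κε₀A/d = 8.44 × 8.85×10⁻¹² × 8.40×10⁻⁴ / 1.90×10⁻⁴ = 3.30×10⁻¹⁰ F.
U = ½CV² = ½ × 3.30×10⁻¹⁰ × (142)² = 3.33×10⁻⁶ J.

3.33 μJ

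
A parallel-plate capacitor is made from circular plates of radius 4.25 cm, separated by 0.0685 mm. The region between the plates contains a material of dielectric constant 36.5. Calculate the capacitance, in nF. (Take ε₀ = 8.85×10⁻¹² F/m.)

A = π(4.25 cm)² = 5.67×10⁻³ m².
C = κε₀A/d = 36.5 × 8.85×10⁻¹² × 5.67×10⁻³ / 6.85×10⁻⁵ = 2.68×10⁻⁸ F.

26.8 nF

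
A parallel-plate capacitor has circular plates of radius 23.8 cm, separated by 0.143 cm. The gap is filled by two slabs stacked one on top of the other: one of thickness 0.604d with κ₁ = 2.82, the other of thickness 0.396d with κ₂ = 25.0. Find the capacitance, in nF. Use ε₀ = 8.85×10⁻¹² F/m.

4.79 nF

A = π(23.8 cm)² = 0.178 m².
Stacked slabs ⇒ two capacitors in series, each with the full plate area.
C₁ = κ₁ε₀A/d₁ = 2.82 × 8.85×10⁻¹² × 0.178 / 8.64×10⁻⁴ = 5.14×10⁻⁹ F.
C₂ = κ₂ε₀A/d₂ = 25.0 × 8.85×10⁻¹² × 0.178 / 5.66×10⁻⁴ = 6.95×10⁻⁸ F.
C = (1/C₁ + 1/C₂)⁻¹ = 4.79×10⁻⁹ F.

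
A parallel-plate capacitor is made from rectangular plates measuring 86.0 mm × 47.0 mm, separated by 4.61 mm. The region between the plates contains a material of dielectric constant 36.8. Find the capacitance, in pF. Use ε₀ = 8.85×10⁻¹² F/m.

A = 86.0 × 47.0 mm² = 4.04×10⁻³ m².
C = κε₀A/d = 36.8 × 8.85×10⁻¹² × 4.04×10⁻³ / 4.61×10⁻³ = 2.86×10⁻¹⁰ F.

C ≈ 286 pF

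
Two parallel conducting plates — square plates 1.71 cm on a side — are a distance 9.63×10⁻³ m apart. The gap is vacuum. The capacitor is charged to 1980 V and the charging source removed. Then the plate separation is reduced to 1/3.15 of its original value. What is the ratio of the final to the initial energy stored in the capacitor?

U₂/U₁ ≈ 0.317

Isolated ⇒ Q is held fixed.
C₂ = 3.15 C₁ and U = Q²/(2C), so U₂/U₁ = C₁/C₂ = 0.317.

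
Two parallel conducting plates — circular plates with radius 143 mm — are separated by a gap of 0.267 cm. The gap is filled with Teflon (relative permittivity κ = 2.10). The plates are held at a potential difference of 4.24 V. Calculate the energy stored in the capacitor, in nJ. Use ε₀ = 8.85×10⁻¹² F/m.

A = π(143 mm)² = 6.42×10⁻² m².
C = κε₀A/d = 2.10 × 8.85×10⁻¹² × 6.42×10⁻² / 2.67×10⁻³ = 4.47×10⁻¹⁰ F.
U = ½CV² = ½ × 4.47×10⁻¹⁰ × (4.24)² = 4.02×10⁻⁹ J.

4.02 nJ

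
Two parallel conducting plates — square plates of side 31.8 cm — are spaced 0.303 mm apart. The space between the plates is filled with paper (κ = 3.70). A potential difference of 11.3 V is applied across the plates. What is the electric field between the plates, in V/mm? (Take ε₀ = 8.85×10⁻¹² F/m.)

E = V/d = 11.3 / 3.03×10⁻⁴ = 3.73×10⁴ V/m.

37.3 V/mm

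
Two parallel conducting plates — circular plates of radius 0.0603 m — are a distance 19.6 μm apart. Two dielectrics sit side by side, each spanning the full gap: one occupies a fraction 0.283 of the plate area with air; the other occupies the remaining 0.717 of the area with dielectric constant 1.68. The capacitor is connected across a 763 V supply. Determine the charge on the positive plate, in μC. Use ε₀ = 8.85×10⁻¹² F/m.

5.85 μC

A = π(0.0603 m)² = 1.14×10⁻² m².
Side-by-side slabs ⇒ two capacitors in parallel, each spanning the full gap.
C₁ = κ₁ε₀A₁/d = 1.00 × 8.85×10⁻¹² × 3.23×10⁻³ / 1.96×10⁻⁵ = 1.46×10⁻⁹ F.
C₂ = κ₂ε₀A₂/d = 1.68 × 8.85×10⁻¹² × 8.19×10⁻³ / 1.96×10⁻⁵ = 6.21×10⁻⁹ F.
C = C₁ + C₂ = 7.67×10⁻⁹ F.
Q = CV = 7.67×10⁻⁹ × 763 = 5.85×10⁻⁶ C.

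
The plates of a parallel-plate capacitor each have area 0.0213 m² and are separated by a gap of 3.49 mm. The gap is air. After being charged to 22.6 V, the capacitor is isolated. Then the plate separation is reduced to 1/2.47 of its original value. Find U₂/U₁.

U₂/U₁ ≈ 0.405

Isolated ⇒ Q is held fixed.
C₂ = 2.47 C₁ and U = Q²/(2C), so U₂/U₁ = C₁/C₂ = 0.405.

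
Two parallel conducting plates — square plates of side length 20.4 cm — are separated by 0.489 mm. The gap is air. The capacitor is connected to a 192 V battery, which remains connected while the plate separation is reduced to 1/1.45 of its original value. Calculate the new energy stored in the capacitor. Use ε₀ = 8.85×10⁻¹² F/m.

U ≈ 20.1 μJ

A = (20.4 cm)² = 4.16×10⁻² m².
Initially C₁ = ε₀A/d = 8.85×10⁻¹² × 4.16×10⁻² / 4.89×10⁻⁴ = 7.53×10⁻¹⁰ F.
U₁ = 1.39×10⁻⁵ J.
Battery connected ⇒ V is held fixed. C₂ = 1.45 C₁ and U = ½CV², so U₂/U₁ = C₂/C₁ = 1.45.
U₂ = 1.45 × 1.39×10⁻⁵ = 2.01×10⁻⁵ J.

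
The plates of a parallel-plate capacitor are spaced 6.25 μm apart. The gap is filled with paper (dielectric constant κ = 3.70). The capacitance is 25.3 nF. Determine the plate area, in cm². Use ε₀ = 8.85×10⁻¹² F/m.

48.3 cm²

A = Cd/(κε₀) = 2.53×10⁻⁸ × 6.25×10⁻⁶ / (3.70 × 8.85×10⁻¹²) = 4.83×10⁻³ m².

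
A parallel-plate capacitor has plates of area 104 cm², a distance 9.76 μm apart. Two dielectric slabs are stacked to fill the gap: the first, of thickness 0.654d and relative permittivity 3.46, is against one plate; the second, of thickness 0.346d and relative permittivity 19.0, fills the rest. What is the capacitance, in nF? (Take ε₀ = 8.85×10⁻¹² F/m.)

A = 104 cm² = 1.04×10⁻² m².
Stacked slabs ⇒ two capacitors in series, each with the full plate area.
C₁ = κ₁ε₀A/d₁ = 3.46 × 8.85×10⁻¹² × 1.04×10⁻² / 6.38×10⁻⁶ = 4.99×10⁻⁸ F.
C₂ = κ₂ε₀A/d₂ = 19.0 × 8.85×10⁻¹² × 1.04×10⁻² / 3.38×10⁻⁶ = 5.18×10⁻⁷ F.
C = (1/C₁ + 1/C₂)⁻¹ = 4.55×10⁻⁸ F.

C ≈ 45.5 nF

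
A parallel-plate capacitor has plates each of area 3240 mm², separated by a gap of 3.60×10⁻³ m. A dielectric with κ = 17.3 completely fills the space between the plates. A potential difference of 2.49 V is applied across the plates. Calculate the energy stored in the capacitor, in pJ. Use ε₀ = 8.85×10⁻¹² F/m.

427 pJ

A = 3240 mm² = 3.24×10⁻³ m².
C = κε₀A/d = 17.3 × 8.85×10⁻¹² × 3.24×10⁻³ / 3.60×10⁻³ = 1.38×10⁻¹⁰ F.
U = ½CV² = ½ × 1.38×10⁻¹⁰ × (2.49)² = 4.27×10⁻¹⁰ J.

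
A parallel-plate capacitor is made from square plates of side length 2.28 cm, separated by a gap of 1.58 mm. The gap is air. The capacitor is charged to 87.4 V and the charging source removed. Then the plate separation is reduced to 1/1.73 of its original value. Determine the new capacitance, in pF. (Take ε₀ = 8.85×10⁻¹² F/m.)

C ≈ 5.04 pF

A = (2.28 cm)² = 5.20×10⁻⁴ m².
Initially C₁ = ε₀A/d = 8.85×10⁻¹² × 5.20×10⁻⁴ / 1.58×10⁻³ = 2.91×10⁻¹² F.
C = ε₀A/d scales as 1/d, so C₂/C₁ = d₁/d₂ = 1.73.
C₂ = 1.73 × 2.91×10⁻¹² = 5.04×10⁻¹² F.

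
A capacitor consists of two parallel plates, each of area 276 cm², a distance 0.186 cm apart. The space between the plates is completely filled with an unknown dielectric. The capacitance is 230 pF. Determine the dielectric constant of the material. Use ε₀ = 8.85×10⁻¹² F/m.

A = 276 cm² = 2.76×10⁻² m².
κ = Cd/(ε₀A) = 2.30×10⁻¹⁰ × 1.86×10⁻³ / (8.85×10⁻¹² × 2.76×10⁻²) = 1.75.

1.75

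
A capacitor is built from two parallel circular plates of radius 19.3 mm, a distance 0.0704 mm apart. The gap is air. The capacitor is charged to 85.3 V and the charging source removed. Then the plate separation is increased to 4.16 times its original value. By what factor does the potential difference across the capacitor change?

4.16

Isolated ⇒ Q is held fixed.
C₂ = 0.240 C₁ and V = Q/C, so V₂/V₁ = C₁/C₂ = 4.16.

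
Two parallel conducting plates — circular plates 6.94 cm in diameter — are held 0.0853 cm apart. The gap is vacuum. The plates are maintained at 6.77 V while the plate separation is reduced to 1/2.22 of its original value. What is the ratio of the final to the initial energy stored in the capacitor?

U₂/U₁ ≈ 2.22

Battery connected ⇒ V is held fixed.
C₂ = 2.22 C₁ and U = ½CV², so U₂/U₁ = C₂/C₁ = 2.22.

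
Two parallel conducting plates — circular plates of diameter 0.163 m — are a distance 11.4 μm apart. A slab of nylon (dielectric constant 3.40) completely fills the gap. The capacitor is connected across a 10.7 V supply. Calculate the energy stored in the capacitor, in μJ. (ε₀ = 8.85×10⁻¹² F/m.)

A = π(0.163/2 m)² = 2.09×10⁻² m².
C = κε₀A/d = 3.40 × 8.85×10⁻¹² × 2.09×10⁻² / 1.14×10⁻⁵ = 5.51×10⁻⁸ F.
U = ½CV² = ½ × 5.51×10⁻⁸ × (10.7)² = 3.15×10⁻⁶ J.

3.15 μJ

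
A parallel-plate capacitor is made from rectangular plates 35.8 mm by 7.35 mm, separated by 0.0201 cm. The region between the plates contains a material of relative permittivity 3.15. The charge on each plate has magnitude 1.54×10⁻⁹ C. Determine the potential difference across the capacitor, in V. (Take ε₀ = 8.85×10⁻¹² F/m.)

42.2 V

A = 35.8 × 7.35 mm² = 2.63×10⁻⁴ m².
C = κε₀A/d = 3.15 × 8.85×10⁻¹² × 2.63×10⁻⁴ / 2.01×10⁻⁴ = 3.65×10⁻¹¹ F.
V = Q/C = 1.54×10⁻⁹ / 3.65×10⁻¹¹ = 42.2 V.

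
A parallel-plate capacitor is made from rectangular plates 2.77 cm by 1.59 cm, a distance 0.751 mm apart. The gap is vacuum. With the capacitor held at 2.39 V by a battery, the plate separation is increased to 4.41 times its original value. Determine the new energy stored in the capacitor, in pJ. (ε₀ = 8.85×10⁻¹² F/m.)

U ≈ 3.36 pJ

A = 2.77 × 1.59 cm² = 4.40×10⁻⁴ m².
Initially C₁ = ε₀A/d = 8.85×10⁻¹² × 4.40×10⁻⁴ / 7.51×10⁻⁴ = 5.19×10⁻¹² F.
U₁ = 1.48×10⁻¹¹ J.
Battery connected ⇒ V is held fixed. C₂ = 0.227 C₁ and U = ½CV², so U₂/U₁ = C₂/C₁ = 0.227.
U₂ = 0.227 × 1.48×10⁻¹¹ = 3.36×10⁻¹² J.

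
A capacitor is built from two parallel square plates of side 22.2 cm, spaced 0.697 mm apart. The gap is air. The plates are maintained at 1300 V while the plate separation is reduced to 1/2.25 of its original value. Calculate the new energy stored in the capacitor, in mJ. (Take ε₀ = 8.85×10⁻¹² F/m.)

A = (22.2 cm)² = 4.93×10⁻² m².
Initially C₁ = ε₀A/d = 8.85×10⁻¹² × 4.93×10⁻² / 6.97×10⁻⁴ = 6.26×10⁻¹⁰ F.
U₁ = 5.29×10⁻⁴ J.
Battery connected ⇒ V is held fixed. C₂ = 2.25 C₁ and U = ½CV², so U₂/U₁ = C₂/C₁ = 2.25.
U₂ = 2.25 × 5.29×10⁻⁴ = 1.19×10⁻³ J.

U ≈ 1.19 mJ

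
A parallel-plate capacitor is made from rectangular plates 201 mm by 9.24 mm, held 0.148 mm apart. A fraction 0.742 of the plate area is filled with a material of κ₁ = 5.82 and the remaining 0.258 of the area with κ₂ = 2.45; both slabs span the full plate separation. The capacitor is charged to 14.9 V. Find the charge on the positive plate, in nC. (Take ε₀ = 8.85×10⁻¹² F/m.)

A = 201 × 9.24 mm² = 1.86×10⁻³ m².
Side-by-side slabs ⇒ two capacitors in parallel, each spanning the full gap.
C₁ = κ₁ε₀A₁/d = 5.82 × 8.85×10⁻¹² × 1.38×10⁻³ / 1.48×10⁻⁴ = 4.80×10⁻¹⁰ F.
C₂ = κ₂ε₀A₂/d = 2.45 × 8.85×10⁻¹² × 4.79×10⁻⁴ / 1.48×10⁻⁴ = 7.02×10⁻¹¹ F.
C = C₁ + C₂ = 5.50×10⁻¹⁰ F.
Q = CV = 5.50×10⁻¹⁰ × 14.9 = 8.19×10⁻⁹ C.

8.19 nC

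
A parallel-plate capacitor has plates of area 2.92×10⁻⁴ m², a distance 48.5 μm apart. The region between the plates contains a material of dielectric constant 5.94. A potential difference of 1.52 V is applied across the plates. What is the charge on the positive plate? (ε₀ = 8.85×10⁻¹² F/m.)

C = κε₀A/d = 5.94 × 8.85×10⁻¹² × 2.92×10⁻⁴ / 4.85×10⁻⁵ = 3.16×10⁻¹⁰ F.
Q = CV = 3.16×10⁻¹⁰ × 1.52 = 4.81×10⁻¹⁰ C.

481 pC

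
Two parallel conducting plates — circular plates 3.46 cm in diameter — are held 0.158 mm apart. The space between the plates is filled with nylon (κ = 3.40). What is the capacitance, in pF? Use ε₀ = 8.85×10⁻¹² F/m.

C ≈ 179 pF

A = π(3.46/2 cm)² = 9.40×10⁻⁴ m².
C = κε₀A/d = 3.40 × 8.85×10⁻¹² × 9.40×10⁻⁴ / 1.58×10⁻⁴ = 1.79×10⁻¹⁰ F.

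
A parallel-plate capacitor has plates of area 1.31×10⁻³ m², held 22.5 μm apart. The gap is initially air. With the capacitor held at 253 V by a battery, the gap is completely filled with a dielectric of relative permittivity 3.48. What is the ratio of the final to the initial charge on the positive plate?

Q₂/Q₁ ≈ 3.48

Battery connected ⇒ V is held fixed.
C₂ = 3.48 C₁ and Q = CV, so Q₂/Q₁ = C₂/C₁ = 3.48.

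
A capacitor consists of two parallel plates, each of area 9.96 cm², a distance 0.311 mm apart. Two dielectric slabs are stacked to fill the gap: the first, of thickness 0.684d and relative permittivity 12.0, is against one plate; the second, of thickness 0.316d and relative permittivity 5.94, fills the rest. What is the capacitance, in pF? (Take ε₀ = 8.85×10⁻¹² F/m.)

257 pF

A = 9.96 cm² = 9.96×10⁻⁴ m².
Stacked slabs ⇒ two capacitors in series, each with the full plate area.
C₁ = κ₁ε₀A/d₁ = 12.0 × 8.85×10⁻¹² × 9.96×10⁻⁴ / 2.13×10⁻⁴ = 4.97×10⁻¹⁰ F.
C₂ = κ₂ε₀A/d₂ = 5.94 × 8.85×10⁻¹² × 9.96×10⁻⁴ / 9.83×10⁻⁵ = 5.33×10⁻¹⁰ F.
C = (1/C₁ + 1/C₂)⁻¹ = 2.57×10⁻¹⁰ F.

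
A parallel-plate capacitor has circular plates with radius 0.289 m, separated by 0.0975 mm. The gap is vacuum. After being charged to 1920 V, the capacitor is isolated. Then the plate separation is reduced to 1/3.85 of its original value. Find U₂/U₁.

Isolated ⇒ Q is held fixed.
C₂ = 3.85 C₁ and U = Q²/(2C), so U₂/U₁ = C₁/C₂ = 0.260.

U₂/U₁ ≈ 0.260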